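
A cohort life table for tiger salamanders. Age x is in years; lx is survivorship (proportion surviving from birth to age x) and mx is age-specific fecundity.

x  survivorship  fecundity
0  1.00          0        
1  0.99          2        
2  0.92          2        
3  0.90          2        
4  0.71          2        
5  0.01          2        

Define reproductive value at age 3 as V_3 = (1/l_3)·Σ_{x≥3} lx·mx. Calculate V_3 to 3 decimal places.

3.600

lx·mx for x ≥ 3: 1.8, 1.42, 0.02 → sum = 3.24
V_3 = 3.24 / l_3 = 3.24 / 0.9 = 3.6 → 3.600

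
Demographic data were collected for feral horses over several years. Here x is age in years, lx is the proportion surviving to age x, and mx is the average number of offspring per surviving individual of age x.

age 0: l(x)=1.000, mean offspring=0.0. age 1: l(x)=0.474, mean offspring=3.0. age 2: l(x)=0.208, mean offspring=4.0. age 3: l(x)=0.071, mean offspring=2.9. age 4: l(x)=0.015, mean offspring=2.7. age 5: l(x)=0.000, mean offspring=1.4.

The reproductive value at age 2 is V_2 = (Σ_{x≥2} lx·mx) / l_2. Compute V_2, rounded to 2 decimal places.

5.18

lx·mx for x ≥ 2: 0.832, 0.2059, 0.0405, 0 → sum = 1.0784
V_2 = 1.0784 / l_2 = 1.0784 / 0.208 = 5.184615… → 5.18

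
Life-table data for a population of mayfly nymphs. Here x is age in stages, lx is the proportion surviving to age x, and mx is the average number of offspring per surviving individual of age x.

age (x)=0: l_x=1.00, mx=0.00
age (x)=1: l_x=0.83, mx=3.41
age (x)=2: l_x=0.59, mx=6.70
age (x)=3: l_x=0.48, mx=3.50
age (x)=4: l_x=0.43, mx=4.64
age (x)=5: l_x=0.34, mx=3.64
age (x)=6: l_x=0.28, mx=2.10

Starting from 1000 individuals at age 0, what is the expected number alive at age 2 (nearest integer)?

Expected survivors = N0 · l_2 = 1000 × 0.59 = 590 → 590

590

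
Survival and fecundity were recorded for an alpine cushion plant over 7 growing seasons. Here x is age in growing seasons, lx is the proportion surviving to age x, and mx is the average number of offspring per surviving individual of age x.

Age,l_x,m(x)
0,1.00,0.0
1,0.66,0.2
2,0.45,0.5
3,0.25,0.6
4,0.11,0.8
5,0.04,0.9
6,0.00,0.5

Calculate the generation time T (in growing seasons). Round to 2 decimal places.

2.48

lx·mx: 0, 0.132, 0.225, 0.15, 0.088, 0.036, 0 → R0 = 0.631
x·lx·mx: 0, 0.132, 0.45, 0.45, 0.352, 0.18, 0 → Σ = 1.564
T = 1.564 / 0.631 = 2.478605… → 2.48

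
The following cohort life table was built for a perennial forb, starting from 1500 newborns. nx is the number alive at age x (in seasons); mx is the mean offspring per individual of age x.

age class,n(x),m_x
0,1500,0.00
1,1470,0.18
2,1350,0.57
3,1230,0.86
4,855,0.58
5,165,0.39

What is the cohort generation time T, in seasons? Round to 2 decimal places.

lx = nx/n0 = nx/1500: 1, 0.98, 0.9, 0.82, 0.57, 0.11
lx·mx: 0, 0.1764, 0.513, 0.7052, 0.3306, 0.0429 → R0 = 1.7681
x·lx·mx: 0, 0.1764, 1.026, 2.1156, 1.3224, 0.2145 → Σ = 4.8549
T = 4.8549 / 1.7681 = 2.745829… → 2.75

2.75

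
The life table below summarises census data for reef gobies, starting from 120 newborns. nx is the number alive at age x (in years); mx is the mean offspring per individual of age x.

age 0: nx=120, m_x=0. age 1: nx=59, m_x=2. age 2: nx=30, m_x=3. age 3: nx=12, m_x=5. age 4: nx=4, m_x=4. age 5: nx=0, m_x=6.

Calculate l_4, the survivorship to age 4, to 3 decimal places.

l_4 = n_4/n_0 = 4/120 = 0.033333… → 0.033

0.033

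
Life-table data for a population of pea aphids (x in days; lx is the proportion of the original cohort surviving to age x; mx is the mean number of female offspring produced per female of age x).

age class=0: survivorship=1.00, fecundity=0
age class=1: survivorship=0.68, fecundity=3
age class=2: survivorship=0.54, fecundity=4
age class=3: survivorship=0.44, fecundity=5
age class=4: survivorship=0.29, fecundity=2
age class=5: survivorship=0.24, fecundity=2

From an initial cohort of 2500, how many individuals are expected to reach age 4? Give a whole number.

Expected survivors = N0 · l_4 = 2500 × 0.29 = 725 → 725

725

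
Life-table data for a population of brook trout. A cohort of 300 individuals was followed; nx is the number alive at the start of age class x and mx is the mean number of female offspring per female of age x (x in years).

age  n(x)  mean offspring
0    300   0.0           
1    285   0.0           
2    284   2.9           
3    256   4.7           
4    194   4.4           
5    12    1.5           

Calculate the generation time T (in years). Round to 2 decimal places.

3.02

lx = nx/n0 = nx/300: 1, 0.95, 0.94667…, 0.85333…, 0.64667…, 0.04
lx·mx: 0, 0, 2.745333…, 4.010667…, 2.845333…, 0.06 → R0 = 9.661333…
x·lx·mx: 0, 0, 5.490667…, 12.032…, 11.381333…, 0.3 → Σ = 29.204…
T = 29.204… / 9.661333… = 3.022771… → 3.02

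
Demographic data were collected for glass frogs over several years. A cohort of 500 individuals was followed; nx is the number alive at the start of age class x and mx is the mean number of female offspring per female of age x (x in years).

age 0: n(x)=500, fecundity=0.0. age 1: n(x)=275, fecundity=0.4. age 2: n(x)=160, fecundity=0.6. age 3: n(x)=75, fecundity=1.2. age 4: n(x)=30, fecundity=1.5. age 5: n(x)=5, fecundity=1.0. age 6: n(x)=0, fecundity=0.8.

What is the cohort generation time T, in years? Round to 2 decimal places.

2.25

lx = nx/n0 = nx/500: 1, 0.55, 0.32, 0.15, 0.06, 0.01, 0
lx·mx: 0, 0.22, 0.192, 0.18, 0.09, 0.01, 0 → R0 = 0.692
x·lx·mx: 0, 0.22, 0.384, 0.54, 0.36, 0.05, 0 → Σ = 1.554
T = 1.554 / 0.692 = 2.245665… → 2.25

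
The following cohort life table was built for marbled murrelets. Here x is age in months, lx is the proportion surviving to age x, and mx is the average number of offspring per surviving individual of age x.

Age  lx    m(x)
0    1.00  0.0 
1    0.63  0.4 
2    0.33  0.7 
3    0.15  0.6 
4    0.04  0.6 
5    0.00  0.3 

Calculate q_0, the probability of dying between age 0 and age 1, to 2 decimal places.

0.37

q_0 = (l_0 − l_1) / l_0 = (1 − 0.63) / 1
     = 0.37 / 1 = 0.37 → 0.37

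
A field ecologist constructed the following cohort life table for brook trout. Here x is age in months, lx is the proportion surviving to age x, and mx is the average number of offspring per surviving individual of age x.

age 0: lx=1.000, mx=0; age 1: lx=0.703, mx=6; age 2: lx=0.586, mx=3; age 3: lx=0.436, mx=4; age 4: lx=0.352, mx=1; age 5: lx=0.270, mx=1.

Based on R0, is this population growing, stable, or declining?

R0 = Σ lx·mx = 0 + 4.218 + 1.758 + 1.744 + 0.352 + 0.27 = 8.342
R0 > 1, so the population is growing.

growing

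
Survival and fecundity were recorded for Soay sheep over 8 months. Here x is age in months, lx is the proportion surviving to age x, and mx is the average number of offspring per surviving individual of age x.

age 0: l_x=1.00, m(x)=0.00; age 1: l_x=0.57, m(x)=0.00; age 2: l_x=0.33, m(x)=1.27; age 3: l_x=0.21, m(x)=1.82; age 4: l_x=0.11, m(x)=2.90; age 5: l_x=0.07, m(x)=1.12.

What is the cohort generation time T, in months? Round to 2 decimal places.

lx·mx: 0, 0, 0.4191, 0.3822, 0.319, 0.0784 → R0 = 1.1987
x·lx·mx: 0, 0, 0.8382, 1.1466, 1.276, 0.392 → Σ = 3.6528
T = 3.6528 / 1.1987 = 3.047301… → 3.05

3.05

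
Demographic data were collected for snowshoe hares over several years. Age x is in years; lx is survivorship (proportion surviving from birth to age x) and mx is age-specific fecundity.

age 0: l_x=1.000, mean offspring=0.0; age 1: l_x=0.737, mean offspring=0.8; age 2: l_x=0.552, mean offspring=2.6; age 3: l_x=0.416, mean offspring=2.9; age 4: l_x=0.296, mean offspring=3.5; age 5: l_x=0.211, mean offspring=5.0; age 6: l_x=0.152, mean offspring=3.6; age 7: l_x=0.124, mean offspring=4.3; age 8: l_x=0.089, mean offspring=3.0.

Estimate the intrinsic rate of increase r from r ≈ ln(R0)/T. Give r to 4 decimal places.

R0 = Σ lx·mx = 0 + 0.5896 + 1.4352 + 1.2064 + 1.036 + 1.055 + 0.5472 + 0.5332 + 0.267 = 6.6696
Σ x·lx·mx = 25.6498; T = 25.6498/6.6696 = 3.84578…
r ≈ ln(R0)/T = ln(6.6696)/3.84578… = 0.493414… → 0.4934

0.4934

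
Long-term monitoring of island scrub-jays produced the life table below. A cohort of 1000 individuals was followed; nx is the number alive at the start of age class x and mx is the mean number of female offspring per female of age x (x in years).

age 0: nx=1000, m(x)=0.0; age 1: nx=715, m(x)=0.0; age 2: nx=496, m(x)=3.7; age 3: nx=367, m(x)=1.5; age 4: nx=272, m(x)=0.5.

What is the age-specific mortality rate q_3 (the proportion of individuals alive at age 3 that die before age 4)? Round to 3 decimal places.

0.259

lx = nx/n0 = nx/1000: 1, 0.715, 0.496, 0.367, 0.272
q_3 = (l_3 − l_4) / l_3 = (0.367 − 0.272) / 0.367
     = 0.095 / 0.367 = 0.258856… → 0.259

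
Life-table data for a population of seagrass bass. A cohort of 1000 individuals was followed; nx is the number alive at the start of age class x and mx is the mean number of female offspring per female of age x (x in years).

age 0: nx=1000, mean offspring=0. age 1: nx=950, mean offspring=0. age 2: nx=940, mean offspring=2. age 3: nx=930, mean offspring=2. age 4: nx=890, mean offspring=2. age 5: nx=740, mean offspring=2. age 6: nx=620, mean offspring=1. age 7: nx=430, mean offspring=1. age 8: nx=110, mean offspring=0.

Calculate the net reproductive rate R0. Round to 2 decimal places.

lx = nx/n0 = nx/1000: 1, 0.95, 0.94, 0.93, 0.89, 0.74, 0.62, 0.43, 0.11
lx·mx by age: 0, 0, 1.88, 1.86, 1.78, 1.48, 0.62, 0.43, 0
R0 = Σ lx·mx = 8.05 → 8.05

8.05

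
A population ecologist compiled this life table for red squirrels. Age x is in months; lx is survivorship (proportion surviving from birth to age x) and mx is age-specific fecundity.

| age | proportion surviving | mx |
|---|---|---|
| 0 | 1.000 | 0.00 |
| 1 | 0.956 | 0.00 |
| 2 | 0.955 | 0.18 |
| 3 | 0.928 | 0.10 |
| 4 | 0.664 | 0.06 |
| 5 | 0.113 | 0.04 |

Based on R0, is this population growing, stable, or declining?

declining

R0 = Σ lx·mx = 0 + 0 + 0.1719 + 0.0928 + 0.03984 + 0.00452 = 0.30906
R0 < 1, so the population is declining.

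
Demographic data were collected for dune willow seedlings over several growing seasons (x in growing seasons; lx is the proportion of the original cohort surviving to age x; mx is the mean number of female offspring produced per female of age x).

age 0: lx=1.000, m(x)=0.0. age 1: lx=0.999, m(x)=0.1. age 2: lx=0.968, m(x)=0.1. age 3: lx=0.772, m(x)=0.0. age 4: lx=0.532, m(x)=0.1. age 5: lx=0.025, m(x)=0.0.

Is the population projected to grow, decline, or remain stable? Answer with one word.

R0 = Σ lx·mx = 0 + 0.0999 + 0.0968 + 0 + 0.0532 + 0 = 0.2499
R0 < 1, so the population is declining.

declining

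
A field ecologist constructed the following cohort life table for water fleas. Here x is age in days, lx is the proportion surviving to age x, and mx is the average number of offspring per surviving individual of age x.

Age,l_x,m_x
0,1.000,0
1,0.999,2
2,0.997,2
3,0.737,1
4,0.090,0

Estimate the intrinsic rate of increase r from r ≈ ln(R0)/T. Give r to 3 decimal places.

0.896

R0 = Σ lx·mx = 0 + 1.998 + 1.994 + 0.737 + 0 = 4.729
Σ x·lx·mx = 8.197; T = 8.197/4.729 = 1.73335…
r ≈ ln(R0)/T = ln(4.729)/1.73335… = 0.89637… → 0.896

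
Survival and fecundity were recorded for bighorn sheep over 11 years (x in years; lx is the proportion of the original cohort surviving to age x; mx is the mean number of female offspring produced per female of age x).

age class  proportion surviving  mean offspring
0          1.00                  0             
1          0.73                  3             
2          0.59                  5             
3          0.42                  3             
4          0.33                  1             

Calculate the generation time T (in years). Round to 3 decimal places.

lx·mx: 0, 2.19, 2.95, 1.26, 0.33 → R0 = 6.73
x·lx·mx: 0, 2.19, 5.9, 3.78, 1.32 → Σ = 13.19
T = 13.19 / 6.73 = 1.959881… → 1.960

1.960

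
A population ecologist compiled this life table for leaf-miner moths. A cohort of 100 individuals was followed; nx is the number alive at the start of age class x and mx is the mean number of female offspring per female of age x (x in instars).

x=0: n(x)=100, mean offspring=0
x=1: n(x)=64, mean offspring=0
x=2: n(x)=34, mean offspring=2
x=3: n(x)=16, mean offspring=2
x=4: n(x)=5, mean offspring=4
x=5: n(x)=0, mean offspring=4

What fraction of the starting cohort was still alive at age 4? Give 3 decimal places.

0.050

l_4 = n_4/n_0 = 5/100 = 0.05 → 0.050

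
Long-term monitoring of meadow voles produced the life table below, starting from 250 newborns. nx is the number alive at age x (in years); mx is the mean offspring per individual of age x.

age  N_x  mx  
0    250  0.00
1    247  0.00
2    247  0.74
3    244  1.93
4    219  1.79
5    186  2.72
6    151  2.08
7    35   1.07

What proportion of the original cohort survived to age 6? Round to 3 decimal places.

0.604

l_6 = n_6/n_0 = 151/250 = 0.604 → 0.604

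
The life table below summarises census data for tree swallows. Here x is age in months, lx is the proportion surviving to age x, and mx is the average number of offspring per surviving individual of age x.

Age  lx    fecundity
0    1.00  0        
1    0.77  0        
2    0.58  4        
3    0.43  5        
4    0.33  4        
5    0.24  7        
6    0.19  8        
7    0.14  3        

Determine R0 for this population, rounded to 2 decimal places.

9.41

lx·mx by age: 0, 0, 2.32, 2.15, 1.32, 1.68, 1.52, 0.42
R0 = Σ lx·mx = 9.41 → 9.41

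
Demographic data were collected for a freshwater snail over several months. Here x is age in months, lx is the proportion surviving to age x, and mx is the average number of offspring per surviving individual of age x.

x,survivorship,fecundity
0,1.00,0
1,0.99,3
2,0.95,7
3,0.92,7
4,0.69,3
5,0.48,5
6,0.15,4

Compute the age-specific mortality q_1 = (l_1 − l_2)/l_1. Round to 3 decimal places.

q_1 = (l_1 − l_2) / l_1 = (0.99 − 0.95) / 0.99
     = 0.04 / 0.99 = 0.040404… → 0.040

0.040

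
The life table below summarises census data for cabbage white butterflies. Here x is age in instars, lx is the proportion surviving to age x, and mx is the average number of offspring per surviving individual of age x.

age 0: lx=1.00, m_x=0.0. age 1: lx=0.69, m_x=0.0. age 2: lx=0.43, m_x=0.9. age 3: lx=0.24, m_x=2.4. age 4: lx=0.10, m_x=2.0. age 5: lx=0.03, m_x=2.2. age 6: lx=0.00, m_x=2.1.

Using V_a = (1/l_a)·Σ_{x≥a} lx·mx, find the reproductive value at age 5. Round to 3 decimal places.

2.200

lx·mx for x ≥ 5: 0.066, 0 → sum = 0.066
V_5 = 0.066 / l_5 = 0.066 / 0.03 = 2.2 → 2.200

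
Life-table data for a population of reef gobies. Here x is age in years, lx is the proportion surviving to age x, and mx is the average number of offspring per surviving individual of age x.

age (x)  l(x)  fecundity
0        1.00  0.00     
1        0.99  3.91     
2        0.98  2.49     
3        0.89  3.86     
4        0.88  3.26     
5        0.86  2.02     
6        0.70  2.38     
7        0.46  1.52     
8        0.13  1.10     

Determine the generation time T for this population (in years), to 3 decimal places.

3.277

lx·mx: 0, 3.8709, 2.4402, 3.4354, 2.8688, 1.7372, 1.666, 0.6992, 0.143 → R0 = 16.8607
x·lx·mx: 0, 3.8709, 4.8804, 10.3062, 11.4752, 8.686, 9.996, 4.8944, 1.144 → Σ = 55.2531
T = 55.2531 / 16.8607 = 3.277035… → 3.277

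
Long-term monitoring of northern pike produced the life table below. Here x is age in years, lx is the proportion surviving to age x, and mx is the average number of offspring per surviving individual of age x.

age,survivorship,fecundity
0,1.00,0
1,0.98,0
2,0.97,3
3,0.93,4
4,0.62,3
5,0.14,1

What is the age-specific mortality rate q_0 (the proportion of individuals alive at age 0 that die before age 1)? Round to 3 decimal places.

q_0 = (l_0 − l_1) / l_0 = (1 − 0.98) / 1
     = 0.02 / 1 = 0.02 → 0.020

0.020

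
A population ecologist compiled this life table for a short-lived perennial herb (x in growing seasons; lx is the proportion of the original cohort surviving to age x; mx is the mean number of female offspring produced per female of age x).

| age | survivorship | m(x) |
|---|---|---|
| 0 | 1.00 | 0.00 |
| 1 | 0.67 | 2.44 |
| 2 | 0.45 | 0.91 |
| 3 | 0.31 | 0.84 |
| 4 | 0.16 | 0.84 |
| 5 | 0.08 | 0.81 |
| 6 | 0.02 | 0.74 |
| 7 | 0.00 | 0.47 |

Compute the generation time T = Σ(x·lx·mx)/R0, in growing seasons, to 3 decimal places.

1.662

lx·mx: 0, 1.6348, 0.4095, 0.2604, 0.1344, 0.0648, 0.0148, 0 → R0 = 2.5187
x·lx·mx: 0, 1.6348, 0.819, 0.7812, 0.5376, 0.324, 0.0888, 0 → Σ = 4.1854
T = 4.1854 / 2.5187 = 1.66173… → 1.662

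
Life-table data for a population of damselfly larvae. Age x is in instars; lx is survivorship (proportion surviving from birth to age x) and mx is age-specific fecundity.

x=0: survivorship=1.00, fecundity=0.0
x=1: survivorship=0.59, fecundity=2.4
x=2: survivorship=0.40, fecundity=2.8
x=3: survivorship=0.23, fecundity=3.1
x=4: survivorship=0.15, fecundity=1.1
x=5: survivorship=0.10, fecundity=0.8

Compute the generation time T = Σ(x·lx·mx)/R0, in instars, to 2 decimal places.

1.96

lx·mx: 0, 1.416, 1.12, 0.713, 0.165, 0.08 → R0 = 3.494
x·lx·mx: 0, 1.416, 2.24, 2.139, 0.66, 0.4 → Σ = 6.855
T = 6.855 / 3.494 = 1.961935… → 1.96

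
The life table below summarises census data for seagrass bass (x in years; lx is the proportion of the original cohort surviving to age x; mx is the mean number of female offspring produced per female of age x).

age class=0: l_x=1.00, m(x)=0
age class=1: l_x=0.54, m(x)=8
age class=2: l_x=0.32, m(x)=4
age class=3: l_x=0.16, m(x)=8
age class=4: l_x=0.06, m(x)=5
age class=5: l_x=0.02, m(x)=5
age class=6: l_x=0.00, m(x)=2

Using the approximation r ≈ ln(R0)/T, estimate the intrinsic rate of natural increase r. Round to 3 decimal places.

R0 = Σ lx·mx = 0 + 4.32 + 1.28 + 1.28 + 0.3 + 0.1 + 0 = 7.28
Σ x·lx·mx = 12.42; T = 12.42/7.28 = 1.70604…
r ≈ ln(R0)/T = ln(7.28)/1.70604… = 1.16359… → 1.164

1.164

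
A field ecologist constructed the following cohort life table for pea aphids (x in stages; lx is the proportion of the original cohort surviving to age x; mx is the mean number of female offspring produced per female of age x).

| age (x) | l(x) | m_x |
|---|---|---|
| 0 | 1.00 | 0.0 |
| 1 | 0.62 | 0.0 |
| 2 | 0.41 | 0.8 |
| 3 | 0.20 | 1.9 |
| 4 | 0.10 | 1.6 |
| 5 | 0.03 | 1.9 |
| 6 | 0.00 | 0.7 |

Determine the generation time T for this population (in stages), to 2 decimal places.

2.94

lx·mx: 0, 0, 0.328, 0.38, 0.16, 0.057, 0 → R0 = 0.925
x·lx·mx: 0, 0, 0.656, 1.14, 0.64, 0.285, 0 → Σ = 2.721
T = 2.721 / 0.925 = 2.941622… → 2.94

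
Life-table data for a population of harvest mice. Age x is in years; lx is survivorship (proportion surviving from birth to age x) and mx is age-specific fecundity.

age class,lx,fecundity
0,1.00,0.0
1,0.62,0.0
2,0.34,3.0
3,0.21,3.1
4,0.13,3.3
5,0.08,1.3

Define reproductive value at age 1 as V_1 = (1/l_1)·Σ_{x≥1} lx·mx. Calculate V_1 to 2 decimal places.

3.55

lx·mx for x ≥ 1: 0, 1.02, 0.651, 0.429, 0.104 → sum = 2.204
V_1 = 2.204 / l_1 = 2.204 / 0.62 = 3.554839… → 3.55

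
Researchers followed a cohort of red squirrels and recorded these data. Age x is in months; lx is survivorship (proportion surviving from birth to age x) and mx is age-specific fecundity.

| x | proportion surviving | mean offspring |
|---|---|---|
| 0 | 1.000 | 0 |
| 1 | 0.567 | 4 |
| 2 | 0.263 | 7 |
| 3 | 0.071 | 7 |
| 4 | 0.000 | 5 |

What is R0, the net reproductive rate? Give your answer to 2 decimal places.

4.61

lx·mx by age: 0, 2.268, 1.841, 0.497, 0
R0 = Σ lx·mx = 4.606 → 4.61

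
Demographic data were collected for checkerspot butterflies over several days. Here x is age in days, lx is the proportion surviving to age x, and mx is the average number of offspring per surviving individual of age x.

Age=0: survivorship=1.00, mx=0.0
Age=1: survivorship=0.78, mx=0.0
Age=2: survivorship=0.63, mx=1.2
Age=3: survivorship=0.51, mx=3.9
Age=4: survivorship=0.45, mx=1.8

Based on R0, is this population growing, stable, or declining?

R0 = Σ lx·mx = 0 + 0 + 0.756 + 1.989 + 0.81 = 3.555
R0 > 1, so the population is growing.

growing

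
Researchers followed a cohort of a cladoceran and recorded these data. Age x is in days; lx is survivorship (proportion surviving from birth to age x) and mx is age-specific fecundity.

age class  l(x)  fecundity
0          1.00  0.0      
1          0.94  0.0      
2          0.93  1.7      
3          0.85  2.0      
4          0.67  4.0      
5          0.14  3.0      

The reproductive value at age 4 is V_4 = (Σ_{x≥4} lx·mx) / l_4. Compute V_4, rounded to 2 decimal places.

lx·mx for x ≥ 4: 2.68, 0.42 → sum = 3.1
V_4 = 3.1 / l_4 = 3.1 / 0.67 = 4.626866… → 4.63

4.63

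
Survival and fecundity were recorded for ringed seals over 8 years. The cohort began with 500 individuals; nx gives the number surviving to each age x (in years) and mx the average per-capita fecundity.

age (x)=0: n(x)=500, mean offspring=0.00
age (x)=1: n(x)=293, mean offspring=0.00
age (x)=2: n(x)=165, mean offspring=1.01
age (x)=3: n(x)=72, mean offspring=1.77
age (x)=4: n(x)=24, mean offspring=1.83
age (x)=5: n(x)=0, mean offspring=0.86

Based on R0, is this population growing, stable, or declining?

lx = nx/n0 = nx/500: 1, 0.586, 0.33, 0.144, 0.048, 0
R0 = Σ lx·mx = 0 + 0 + 0.3333 + 0.25488 + 0.08784 + 0 = 0.67602
R0 < 1, so the population is declining.

declining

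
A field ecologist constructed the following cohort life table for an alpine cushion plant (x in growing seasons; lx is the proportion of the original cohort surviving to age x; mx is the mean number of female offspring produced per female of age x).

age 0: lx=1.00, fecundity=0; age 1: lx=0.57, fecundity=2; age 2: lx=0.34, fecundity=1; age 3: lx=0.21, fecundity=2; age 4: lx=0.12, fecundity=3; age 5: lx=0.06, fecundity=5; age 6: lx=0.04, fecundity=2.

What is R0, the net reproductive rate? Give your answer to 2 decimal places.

lx·mx by age: 0, 1.14, 0.34, 0.42, 0.36, 0.3, 0.08
R0 = Σ lx·mx = 2.64 → 2.64

2.64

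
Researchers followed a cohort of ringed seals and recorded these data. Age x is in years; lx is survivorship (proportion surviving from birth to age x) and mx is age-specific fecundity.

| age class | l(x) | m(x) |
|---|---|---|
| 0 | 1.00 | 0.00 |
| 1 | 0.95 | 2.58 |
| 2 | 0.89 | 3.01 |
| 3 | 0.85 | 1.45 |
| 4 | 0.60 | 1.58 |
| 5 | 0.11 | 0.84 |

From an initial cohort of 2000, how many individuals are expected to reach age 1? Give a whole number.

Expected survivors = N0 · l_1 = 2000 × 0.95 = 1900 → 1900

1900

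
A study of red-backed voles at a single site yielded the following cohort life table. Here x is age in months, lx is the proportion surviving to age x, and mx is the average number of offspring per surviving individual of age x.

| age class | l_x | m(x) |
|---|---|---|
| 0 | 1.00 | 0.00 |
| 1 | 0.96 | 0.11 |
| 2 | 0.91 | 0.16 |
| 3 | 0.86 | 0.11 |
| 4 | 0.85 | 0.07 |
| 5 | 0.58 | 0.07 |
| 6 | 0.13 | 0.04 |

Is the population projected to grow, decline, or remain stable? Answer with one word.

declining

R0 = Σ lx·mx = 0 + 0.1056 + 0.1456 + 0.0946 + 0.0595 + 0.0406 + 0.0052 = 0.4511
R0 < 1, so the population is declining.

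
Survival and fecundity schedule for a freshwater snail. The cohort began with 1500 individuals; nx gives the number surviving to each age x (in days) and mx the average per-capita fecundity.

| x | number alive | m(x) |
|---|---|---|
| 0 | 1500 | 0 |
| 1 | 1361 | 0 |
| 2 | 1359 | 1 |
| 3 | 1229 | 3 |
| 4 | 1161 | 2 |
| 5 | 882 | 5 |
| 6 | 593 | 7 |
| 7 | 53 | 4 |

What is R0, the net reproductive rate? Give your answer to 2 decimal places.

10.76

lx = nx/n0 = nx/1500: 1, 0.90733…, 0.906, 0.81933…, 0.774, 0.588, 0.39533…, 0.03533…
lx·mx by age: 0, 0, 0.906, 2.458…, 1.548, 2.94, 2.767333…, 0.141333…
R0 = Σ lx·mx = 10.760667… → 10.76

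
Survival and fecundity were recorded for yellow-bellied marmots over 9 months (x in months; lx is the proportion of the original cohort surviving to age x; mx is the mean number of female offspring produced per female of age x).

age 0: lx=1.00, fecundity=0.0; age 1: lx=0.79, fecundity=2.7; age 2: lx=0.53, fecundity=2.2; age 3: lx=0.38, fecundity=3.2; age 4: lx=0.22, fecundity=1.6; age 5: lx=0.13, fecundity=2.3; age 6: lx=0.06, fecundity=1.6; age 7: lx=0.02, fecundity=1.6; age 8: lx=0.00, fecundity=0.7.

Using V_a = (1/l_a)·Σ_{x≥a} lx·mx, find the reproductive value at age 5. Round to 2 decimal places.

3.28

lx·mx for x ≥ 5: 0.299, 0.096, 0.032, 0 → sum = 0.427
V_5 = 0.427 / l_5 = 0.427 / 0.13 = 3.284615… → 3.28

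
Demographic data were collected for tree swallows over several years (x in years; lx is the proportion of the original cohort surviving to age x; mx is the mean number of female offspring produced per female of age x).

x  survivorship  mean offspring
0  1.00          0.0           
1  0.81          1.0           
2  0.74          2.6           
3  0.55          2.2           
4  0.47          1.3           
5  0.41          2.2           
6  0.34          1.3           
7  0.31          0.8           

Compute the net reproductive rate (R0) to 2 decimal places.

lx·mx by age: 0, 0.81, 1.924, 1.21, 0.611, 0.902, 0.442, 0.248
R0 = Σ lx·mx = 6.147 → 6.15

6.15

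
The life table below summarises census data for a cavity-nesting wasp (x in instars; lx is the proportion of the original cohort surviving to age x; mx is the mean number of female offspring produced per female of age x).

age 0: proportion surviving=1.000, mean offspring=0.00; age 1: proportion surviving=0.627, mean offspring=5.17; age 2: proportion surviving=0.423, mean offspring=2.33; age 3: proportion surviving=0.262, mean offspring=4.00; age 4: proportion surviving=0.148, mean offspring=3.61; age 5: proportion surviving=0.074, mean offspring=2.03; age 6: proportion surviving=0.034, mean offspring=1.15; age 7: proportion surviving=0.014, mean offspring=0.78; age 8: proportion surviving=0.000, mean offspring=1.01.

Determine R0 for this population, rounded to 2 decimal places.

6.01

lx·mx by age: 0, 3.24159, 0.98559, 1.048, 0.53428, 0.15022, 0.0391, 0.01092, 0
R0 = Σ lx·mx = 6.0097 → 6.01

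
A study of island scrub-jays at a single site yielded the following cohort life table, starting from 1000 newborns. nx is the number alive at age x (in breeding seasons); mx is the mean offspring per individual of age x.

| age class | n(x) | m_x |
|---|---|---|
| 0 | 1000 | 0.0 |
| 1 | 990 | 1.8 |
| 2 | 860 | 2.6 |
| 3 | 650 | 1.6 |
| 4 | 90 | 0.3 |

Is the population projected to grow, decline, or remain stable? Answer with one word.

lx = nx/n0 = nx/1000: 1, 0.99, 0.86, 0.65, 0.09
R0 = Σ lx·mx = 0 + 1.782 + 2.236 + 1.04 + 0.027 = 5.085
R0 > 1, so the population is growing.

growing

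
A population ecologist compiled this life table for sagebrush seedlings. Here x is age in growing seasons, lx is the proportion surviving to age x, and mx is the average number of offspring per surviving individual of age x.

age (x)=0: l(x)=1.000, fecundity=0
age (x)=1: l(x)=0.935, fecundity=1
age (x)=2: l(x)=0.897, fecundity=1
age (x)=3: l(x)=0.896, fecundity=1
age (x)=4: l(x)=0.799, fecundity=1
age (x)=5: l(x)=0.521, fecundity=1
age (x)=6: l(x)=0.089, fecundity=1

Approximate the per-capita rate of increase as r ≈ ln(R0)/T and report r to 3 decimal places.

0.500

R0 = Σ lx·mx = 0 + 0.935 + 0.897 + 0.896 + 0.799 + 0.521 + 0.089 = 4.137
Σ x·lx·mx = 11.752; T = 11.752/4.137 = 2.84071…
r ≈ ln(R0)/T = ln(4.137)/2.84071… = 0.49987… → 0.500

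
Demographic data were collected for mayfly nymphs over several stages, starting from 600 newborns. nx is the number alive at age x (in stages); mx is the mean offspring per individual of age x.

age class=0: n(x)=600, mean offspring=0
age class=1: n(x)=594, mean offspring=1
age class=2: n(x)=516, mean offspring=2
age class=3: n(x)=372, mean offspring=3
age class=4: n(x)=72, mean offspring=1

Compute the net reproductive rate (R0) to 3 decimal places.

4.690

lx = nx/n0 = nx/600: 1, 0.99, 0.86, 0.62, 0.12
lx·mx by age: 0, 0.99, 1.72, 1.86, 0.12
R0 = Σ lx·mx = 4.69 → 4.690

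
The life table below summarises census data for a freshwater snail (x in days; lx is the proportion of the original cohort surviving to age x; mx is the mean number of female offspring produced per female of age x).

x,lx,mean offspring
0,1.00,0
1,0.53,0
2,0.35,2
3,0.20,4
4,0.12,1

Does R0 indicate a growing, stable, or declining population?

growing

R0 = Σ lx·mx = 0 + 0 + 0.7 + 0.8 + 0.12 = 1.62
R0 > 1, so the population is growing.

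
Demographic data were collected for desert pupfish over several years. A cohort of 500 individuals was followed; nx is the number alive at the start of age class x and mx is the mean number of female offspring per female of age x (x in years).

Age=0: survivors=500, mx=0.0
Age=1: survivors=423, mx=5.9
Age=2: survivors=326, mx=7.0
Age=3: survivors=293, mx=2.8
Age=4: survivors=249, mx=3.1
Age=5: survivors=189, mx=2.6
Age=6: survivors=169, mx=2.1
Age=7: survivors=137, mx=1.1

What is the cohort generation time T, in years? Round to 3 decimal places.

2.477

lx = nx/n0 = nx/500: 1, 0.846, 0.652, 0.586, 0.498, 0.378, 0.338, 0.274
lx·mx: 0, 4.9914, 4.564, 1.6408, 1.5438, 0.9828, 0.7098, 0.3014 → R0 = 14.734
x·lx·mx: 0, 4.9914, 9.128, 4.9224, 6.1752, 4.914, 4.2588, 2.1098 → Σ = 36.4996
T = 36.4996 / 14.734 = 2.477236… → 2.477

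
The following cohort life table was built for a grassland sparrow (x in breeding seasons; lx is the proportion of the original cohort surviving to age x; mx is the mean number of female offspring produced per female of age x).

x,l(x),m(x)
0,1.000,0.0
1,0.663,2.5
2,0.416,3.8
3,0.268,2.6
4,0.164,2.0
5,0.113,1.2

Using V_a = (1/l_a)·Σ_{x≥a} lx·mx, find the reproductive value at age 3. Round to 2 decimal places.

lx·mx for x ≥ 3: 0.6968, 0.328, 0.1356 → sum = 1.1604
V_3 = 1.1604 / l_3 = 1.1604 / 0.268 = 4.329851… → 4.33

4.33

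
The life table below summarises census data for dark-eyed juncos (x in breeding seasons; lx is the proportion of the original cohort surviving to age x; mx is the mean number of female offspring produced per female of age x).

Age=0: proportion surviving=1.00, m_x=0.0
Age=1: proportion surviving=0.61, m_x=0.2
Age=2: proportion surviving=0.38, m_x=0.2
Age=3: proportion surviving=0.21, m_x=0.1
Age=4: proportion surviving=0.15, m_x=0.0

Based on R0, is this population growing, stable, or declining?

R0 = Σ lx·mx = 0 + 0.122 + 0.076 + 0.021 + 0 = 0.219
R0 < 1, so the population is declining.

declining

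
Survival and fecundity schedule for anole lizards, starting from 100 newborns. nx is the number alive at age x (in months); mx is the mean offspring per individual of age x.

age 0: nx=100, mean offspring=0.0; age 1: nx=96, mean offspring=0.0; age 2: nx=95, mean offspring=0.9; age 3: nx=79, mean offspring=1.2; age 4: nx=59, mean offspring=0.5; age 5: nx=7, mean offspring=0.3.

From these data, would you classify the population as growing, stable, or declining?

lx = nx/n0 = nx/100: 1, 0.96, 0.95, 0.79, 0.59, 0.07
R0 = Σ lx·mx = 0 + 0 + 0.855 + 0.948 + 0.295 + 0.021 = 2.119
R0 > 1, so the population is growing.

growing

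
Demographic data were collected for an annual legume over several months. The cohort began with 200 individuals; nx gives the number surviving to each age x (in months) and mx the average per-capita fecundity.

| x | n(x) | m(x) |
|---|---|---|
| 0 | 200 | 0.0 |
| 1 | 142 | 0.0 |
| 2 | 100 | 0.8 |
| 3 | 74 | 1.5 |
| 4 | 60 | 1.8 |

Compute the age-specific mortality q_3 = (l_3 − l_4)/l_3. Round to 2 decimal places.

lx = nx/n0 = nx/200: 1, 0.71, 0.5, 0.37, 0.3
q_3 = (l_3 − l_4) / l_3 = (0.37 − 0.3) / 0.37
     = 0.07 / 0.37 = 0.189189… → 0.19

0.19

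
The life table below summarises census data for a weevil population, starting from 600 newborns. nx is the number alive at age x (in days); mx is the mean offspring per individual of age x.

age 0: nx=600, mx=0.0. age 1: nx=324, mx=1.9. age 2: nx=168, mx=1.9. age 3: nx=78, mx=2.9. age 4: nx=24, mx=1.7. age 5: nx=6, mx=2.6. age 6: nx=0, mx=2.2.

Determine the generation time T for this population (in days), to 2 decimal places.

1.79

lx = nx/n0 = nx/600: 1, 0.54, 0.28, 0.13, 0.04, 0.01, 0
lx·mx: 0, 1.026, 0.532, 0.377, 0.068, 0.026, 0 → R0 = 2.029
x·lx·mx: 0, 1.026, 1.064, 1.131, 0.272, 0.13, 0 → Σ = 3.623
T = 3.623 / 2.029 = 1.785609… → 1.79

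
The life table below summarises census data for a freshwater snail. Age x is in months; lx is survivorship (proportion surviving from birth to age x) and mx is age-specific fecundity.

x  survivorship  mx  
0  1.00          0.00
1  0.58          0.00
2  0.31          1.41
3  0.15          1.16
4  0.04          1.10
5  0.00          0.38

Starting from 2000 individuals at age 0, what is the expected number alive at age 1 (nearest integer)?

Expected survivors = N0 · l_1 = 2000 × 0.58 = 1160 → 1160

1160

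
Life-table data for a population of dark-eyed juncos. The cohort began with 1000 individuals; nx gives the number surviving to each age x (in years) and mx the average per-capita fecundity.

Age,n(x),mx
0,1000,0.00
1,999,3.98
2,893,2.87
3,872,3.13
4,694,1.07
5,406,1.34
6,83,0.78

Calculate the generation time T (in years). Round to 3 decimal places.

lx = nx/n0 = nx/1000: 1, 0.999, 0.893, 0.872, 0.694, 0.406, 0.083
lx·mx: 0, 3.97602, 2.56291, 2.72936, 0.74258, 0.54404, 0.06474 → R0 = 10.61965
x·lx·mx: 0, 3.97602, 5.12582, 8.18808, 2.97032, 2.7202, 0.38844 → Σ = 23.36888
T = 23.36888 / 10.61965 = 2.200532… → 2.201

2.201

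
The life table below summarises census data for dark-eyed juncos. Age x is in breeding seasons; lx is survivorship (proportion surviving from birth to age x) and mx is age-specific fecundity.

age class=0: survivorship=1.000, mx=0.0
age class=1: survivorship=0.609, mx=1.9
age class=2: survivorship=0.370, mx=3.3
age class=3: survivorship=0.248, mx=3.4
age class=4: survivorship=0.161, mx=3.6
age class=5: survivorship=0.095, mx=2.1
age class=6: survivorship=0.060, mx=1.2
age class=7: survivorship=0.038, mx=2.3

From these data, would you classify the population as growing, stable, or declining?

growing

R0 = Σ lx·mx = 0 + 1.1571 + 1.221 + 0.8432 + 0.5796 + 0.1995 + 0.072 + 0.0874 = 4.1598
R0 > 1, so the population is growing.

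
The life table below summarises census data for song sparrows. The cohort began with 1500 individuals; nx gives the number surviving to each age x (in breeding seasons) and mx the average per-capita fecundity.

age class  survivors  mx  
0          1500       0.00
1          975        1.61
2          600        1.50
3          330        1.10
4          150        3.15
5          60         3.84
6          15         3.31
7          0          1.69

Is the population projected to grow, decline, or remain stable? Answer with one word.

lx = nx/n0 = nx/1500: 1, 0.65, 0.4, 0.22, 0.1, 0.04, 0.01, 0
R0 = Σ lx·mx = 0 + 1.0465 + 0.6 + 0.242 + 0.315 + 0.1536 + 0.0331 + 0 = 2.3902
R0 > 1, so the population is growing.

growing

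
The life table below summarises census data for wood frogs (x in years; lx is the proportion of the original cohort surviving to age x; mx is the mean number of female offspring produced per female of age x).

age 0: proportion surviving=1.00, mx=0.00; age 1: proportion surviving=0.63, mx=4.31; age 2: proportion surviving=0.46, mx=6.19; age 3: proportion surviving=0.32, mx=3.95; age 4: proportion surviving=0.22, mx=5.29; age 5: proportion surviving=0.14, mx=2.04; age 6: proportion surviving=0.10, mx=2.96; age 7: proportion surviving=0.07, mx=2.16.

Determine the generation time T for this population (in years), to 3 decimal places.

lx·mx: 0, 2.7153, 2.8474, 1.264, 1.1638, 0.2856, 0.296, 0.1512 → R0 = 8.7233
x·lx·mx: 0, 2.7153, 5.6948, 3.792, 4.6552, 1.428, 1.776, 1.0584 → Σ = 21.1197
T = 21.1197 / 8.7233 = 2.421068… → 2.421

2.421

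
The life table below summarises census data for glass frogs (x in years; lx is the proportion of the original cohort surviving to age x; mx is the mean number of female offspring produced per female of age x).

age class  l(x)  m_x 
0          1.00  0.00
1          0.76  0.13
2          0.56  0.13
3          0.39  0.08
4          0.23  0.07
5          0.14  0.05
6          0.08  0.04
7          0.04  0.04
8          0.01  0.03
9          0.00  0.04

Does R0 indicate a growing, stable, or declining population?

R0 = Σ lx·mx = 0 + 0.0988 + 0.0728 + 0.0312 + 0.0161 + 0.007 + 0.0032 + 0.0016 + 0.0003 + 0 = 0.231
R0 < 1, so the population is declining.

declining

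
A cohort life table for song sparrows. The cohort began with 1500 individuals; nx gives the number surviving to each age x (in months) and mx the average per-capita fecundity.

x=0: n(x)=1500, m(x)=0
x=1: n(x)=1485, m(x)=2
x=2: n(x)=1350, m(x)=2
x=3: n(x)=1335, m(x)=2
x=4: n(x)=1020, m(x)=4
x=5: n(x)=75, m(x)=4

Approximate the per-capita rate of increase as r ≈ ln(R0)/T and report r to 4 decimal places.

0.7951

lx = nx/n0 = nx/1500: 1, 0.99, 0.9, 0.89, 0.68, 0.05
R0 = Σ lx·mx = 0 + 1.98 + 1.8 + 1.78 + 2.72 + 0.2 = 8.48
Σ x·lx·mx = 22.8; T = 22.8/8.48 = 2.68868…
r ≈ ln(R0)/T = ln(8.48)/2.68868… = 0.795078… → 0.7951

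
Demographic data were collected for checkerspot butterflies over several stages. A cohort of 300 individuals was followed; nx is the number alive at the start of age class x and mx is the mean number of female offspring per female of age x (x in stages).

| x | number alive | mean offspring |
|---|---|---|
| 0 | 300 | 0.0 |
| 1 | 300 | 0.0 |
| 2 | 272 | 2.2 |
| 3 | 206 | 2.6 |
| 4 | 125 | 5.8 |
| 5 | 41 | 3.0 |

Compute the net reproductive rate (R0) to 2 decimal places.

6.61

lx = nx/n0 = nx/300: 1, 1, 0.90667…, 0.68667…, 0.41667…, 0.13667…
lx·mx by age: 0, 0, 1.994667…, 1.785333…, 2.416667…, 0.41…
R0 = Σ lx·mx = 6.606667… → 6.61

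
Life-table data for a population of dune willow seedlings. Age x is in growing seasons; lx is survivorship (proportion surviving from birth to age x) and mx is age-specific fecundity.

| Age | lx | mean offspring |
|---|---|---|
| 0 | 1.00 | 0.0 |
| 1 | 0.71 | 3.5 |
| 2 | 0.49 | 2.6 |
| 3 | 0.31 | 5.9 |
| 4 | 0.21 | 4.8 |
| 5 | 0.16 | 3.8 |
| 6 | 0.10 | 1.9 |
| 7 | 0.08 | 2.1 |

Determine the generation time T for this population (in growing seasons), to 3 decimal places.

2.633

lx·mx: 0, 2.485, 1.274, 1.829, 1.008, 0.608, 0.19, 0.168 → R0 = 7.562
x·lx·mx: 0, 2.485, 2.548, 5.487, 4.032, 3.04, 1.14, 1.176 → Σ = 19.908
T = 19.908 / 7.562 = 2.632637… → 2.633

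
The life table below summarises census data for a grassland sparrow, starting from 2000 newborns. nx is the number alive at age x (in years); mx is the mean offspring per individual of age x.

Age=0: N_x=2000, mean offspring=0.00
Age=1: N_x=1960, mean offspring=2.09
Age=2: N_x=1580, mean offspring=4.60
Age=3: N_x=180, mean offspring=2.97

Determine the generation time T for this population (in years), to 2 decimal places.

lx = nx/n0 = nx/2000: 1, 0.98, 0.79, 0.09
lx·mx: 0, 2.0482, 3.634, 0.2673 → R0 = 5.9495
x·lx·mx: 0, 2.0482, 7.268, 0.8019 → Σ = 10.1181
T = 10.1181 / 5.9495 = 1.700664… → 1.70

1.70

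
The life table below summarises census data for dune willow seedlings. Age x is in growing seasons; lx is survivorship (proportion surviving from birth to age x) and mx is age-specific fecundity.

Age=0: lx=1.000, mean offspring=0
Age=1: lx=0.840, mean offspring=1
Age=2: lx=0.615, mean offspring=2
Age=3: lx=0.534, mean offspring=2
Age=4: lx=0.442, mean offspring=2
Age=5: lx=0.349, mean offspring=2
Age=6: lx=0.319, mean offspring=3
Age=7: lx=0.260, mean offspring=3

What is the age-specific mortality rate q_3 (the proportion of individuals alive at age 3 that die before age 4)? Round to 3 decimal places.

q_3 = (l_3 − l_4) / l_3 = (0.534 − 0.442) / 0.534
     = 0.092 / 0.534 = 0.172285… → 0.172

0.172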